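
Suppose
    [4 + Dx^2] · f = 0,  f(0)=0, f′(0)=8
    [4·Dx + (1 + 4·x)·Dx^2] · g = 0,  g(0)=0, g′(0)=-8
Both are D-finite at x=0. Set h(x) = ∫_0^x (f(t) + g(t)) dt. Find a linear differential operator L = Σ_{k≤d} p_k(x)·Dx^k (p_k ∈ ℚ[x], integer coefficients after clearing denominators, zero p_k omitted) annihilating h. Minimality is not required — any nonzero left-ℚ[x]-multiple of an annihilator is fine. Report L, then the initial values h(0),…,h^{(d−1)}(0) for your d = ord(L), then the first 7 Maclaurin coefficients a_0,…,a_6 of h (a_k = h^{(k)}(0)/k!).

L = (400 + 128·x + 256·x^2)·Dx^2 + (36 + 176·x + 192·x^2 + 256·x^3)·Dx^3 + (100 + 32·x + 64·x^2)·Dx^4 + (9 + 44·x + 48·x^2 + 64·x^3)·Dx^5  (order 5).
h: a_k = 0, 0, 0, 16/3, -12, 128/5, -3064/45, …
ICs: h(0) = 0, h′(0) = 0, h′′(0) = 0, h′′′(0) = 32, h′′′′(0) = -288.

f: a_k = 0, 8, 0, -16/3, 0, 16/15, 0, …
g: a_k = 0, -8, 16, -128/3, 128, -2048/5, 4096/3, …
Weyl lclm of L_f,L_g ⇒ L₀ (ord ≤ 4).
h=∫h₀ ⇒ L = L₀·Dx.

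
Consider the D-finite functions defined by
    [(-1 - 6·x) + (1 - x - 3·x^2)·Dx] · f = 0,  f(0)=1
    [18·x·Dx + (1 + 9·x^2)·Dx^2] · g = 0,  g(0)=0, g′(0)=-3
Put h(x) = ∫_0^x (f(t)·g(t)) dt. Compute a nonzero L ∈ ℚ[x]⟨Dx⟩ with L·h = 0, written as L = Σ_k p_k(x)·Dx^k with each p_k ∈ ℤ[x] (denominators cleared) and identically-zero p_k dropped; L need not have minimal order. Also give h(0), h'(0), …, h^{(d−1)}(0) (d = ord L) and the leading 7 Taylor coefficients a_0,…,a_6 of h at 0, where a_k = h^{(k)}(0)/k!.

f: a_k = 1, 1, 4, 7, 19, 40, 97, …
g: a_k = 0, -3, 0, 9, 0, -243/5, 0, …
L₀ := L_f ⊗_s L_g (sym. prod.), ord ≤ 2.
Integrate: L := L₀·Dx.
L = (6 + 18·x + 162·x^2)·Dx + (2 - 6·x + 36·x^2 + 162·x^3)·Dx^2 + (-1 + x - 6·x^2 + 9·x^3 + 27·x^4)·Dx^3  (order 3).
h: a_k = 0, 0, -3/2, -1, -3/4, -12/5, -58/5, …
ICs: h(0) = 0, h′(0) = 0, h′′(0) = -3.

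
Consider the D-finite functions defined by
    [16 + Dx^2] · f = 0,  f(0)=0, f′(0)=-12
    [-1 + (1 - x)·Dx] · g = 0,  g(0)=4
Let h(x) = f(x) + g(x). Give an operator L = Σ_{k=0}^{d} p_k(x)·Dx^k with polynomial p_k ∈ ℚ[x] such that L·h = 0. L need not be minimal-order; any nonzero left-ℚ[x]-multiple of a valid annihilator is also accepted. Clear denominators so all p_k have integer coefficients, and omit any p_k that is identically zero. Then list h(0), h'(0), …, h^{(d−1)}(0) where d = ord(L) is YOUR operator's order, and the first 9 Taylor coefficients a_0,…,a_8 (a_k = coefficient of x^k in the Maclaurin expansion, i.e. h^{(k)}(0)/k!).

f: a_k = 0, -12, 0, 32, 0, -128/5, 0, 1024/105, 0, …
g: a_k = 4, 4, 4, 4, 4, 4, 4, 4, 4, …
Sum ⇒ L₀ = lclm(L_f,L_g) in ℚ(x)⟨Dx⟩.
L = (-176 + 256·x - 128·x^2) + (144 - 400·x + 384·x^2 - 128·x^3)·Dx + (-11 + 16·x - 8·x^2)·Dx^2 + (9 - 25·x + 24·x^2 - 8·x^3)·Dx^3  (order 3).
h: a_k = 4, -8, 4, 36, 4, -108/5, 4, 1444/105, 4, …
ICs: h(0) = 4, h′(0) = -8, h′′(0) = 8.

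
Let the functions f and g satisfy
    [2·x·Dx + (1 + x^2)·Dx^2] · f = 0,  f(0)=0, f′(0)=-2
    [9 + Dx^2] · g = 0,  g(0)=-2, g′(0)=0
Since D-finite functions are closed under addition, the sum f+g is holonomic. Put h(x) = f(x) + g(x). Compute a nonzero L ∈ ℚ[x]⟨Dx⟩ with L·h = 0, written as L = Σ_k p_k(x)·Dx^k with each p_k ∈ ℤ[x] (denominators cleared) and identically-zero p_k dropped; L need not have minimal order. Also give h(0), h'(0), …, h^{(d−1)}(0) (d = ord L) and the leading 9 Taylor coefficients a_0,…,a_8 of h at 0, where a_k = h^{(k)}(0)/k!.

f: a_k = 0, -2, 0, 2/3, 0, -2/5, 0, 2/7, 0, …
g: a_k = -2, 0, 9, 0, -27/4, 0, 81/40, 0, -729/2240, …
Weyl lclm of L_f,L_g ⇒ L₀ (ord ≤ 4).
L = (-54·x + 540·x^3 + 162·x^5)·Dx + (63 + 279·x^2 + 297·x^4 + 81·x^6)·Dx^2 + (-6·x + 60·x^3 + 18·x^5)·Dx^3 + (7 + 31·x^2 + 33·x^4 + 9·x^6)·Dx^4  (order 4).
h: a_k = -2, -2, 9, 2/3, -27/4, -2/5, 81/40, 2/7, -729/2240, …
ICs: h(0) = -2, h′(0) = -2, h′′(0) = 18, h′′′(0) = 4.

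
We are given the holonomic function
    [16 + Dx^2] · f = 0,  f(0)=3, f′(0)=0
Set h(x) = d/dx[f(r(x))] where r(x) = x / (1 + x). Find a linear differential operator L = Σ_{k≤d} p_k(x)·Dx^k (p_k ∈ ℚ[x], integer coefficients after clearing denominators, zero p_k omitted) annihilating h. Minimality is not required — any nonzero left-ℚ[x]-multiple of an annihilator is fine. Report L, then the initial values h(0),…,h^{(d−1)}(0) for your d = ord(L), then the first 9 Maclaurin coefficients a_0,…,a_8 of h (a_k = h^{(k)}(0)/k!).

L = (22 + 12·x + 6·x^2) + (6 + 18·x + 18·x^2 + 6·x^3)·Dx + (1 + 4·x + 6·x^2 + 4·x^3 + x^4)·Dx^2  (order 2).
h: a_k = 0, -48, 144, -160, -160, 5488/5, -13776/5, 100544/21, -215232/35, …
ICs: h(0) = 0, h′(0) = -48.

f: a_k = 3, 0, -24, 0, 32, 0, -256/15, 0, 512/105, …
Substitute x→r, Dx→(1/r')Dx; clear ⇒ L₀.
Derive L from L₀ (diff closure).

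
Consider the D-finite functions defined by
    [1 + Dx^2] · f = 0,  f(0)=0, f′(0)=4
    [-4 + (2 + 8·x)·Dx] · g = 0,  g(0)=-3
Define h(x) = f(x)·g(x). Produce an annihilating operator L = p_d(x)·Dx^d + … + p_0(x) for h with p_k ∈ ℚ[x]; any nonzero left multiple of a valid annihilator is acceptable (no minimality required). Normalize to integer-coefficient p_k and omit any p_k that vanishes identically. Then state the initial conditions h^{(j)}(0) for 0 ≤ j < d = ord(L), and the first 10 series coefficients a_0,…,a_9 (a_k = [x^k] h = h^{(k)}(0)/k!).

L = (13 + 8·x + 16·x^2) + (-4 - 16·x)·Dx + (1 + 8·x + 16·x^2)·Dx^2  (order 2).
h: a_k = 0, -12, -24, 26, -44, 1159/10, -1641/5, 83009/84, -653603/210, 61260163/6048, …
ICs: h(0) = 0, h′(0) = -12.

f: a_k = 0, 4, 0, -2/3, 0, 1/30, 0, -1/1260, 0, 1/90720, …
g: a_k = -3, -6, 6, -12, 30, -84, 252, -792, 2574, -8580, …
L₀ := L_f ⊗_s L_g (sym. prod.), ord ≤ 2.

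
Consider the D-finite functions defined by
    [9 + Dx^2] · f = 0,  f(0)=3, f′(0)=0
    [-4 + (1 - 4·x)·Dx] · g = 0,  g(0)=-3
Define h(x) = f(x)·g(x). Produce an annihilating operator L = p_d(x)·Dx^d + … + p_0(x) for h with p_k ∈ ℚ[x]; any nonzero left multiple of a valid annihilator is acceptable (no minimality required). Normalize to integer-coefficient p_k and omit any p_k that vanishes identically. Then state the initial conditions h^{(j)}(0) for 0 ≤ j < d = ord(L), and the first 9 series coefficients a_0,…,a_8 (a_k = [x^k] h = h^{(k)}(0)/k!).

L = (-9 + 36·x) + 8·Dx + (-1 + 4·x)·Dx^2  (order 2).
h: a_k = -9, -36, -207/2, -414, -13491/8, -13491/2, -2157831/80, -2157831/20, -1933423137/4480, …
ICs: h(0) = -9, h′(0) = -36.

f: a_k = 3, 0, -27/2, 0, 81/8, 0, -243/80, 0, 2187/4480, …
g: a_k = -3, -12, -48, -192, -768, -3072, -12288, -49152, -196608, …
Product ⇒ symmetric product L₀, ord ≤ 2.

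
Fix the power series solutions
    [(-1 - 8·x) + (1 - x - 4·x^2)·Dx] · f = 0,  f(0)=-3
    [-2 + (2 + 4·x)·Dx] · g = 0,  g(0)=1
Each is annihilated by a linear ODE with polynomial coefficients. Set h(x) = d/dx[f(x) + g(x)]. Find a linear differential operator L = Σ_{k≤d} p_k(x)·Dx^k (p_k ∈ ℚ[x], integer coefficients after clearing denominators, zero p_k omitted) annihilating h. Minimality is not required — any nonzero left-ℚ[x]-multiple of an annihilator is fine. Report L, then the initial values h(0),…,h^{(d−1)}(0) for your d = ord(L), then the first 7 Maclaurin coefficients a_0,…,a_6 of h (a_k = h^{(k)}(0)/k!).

f: a_k = -3, -3, -15, -27, -87, -195, -543, …
g: a_k = 1, 1, -1/2, 1/2, -5/8, 7/8, -21/16, …
Weyl lclm of L_f,L_g ⇒ L₀ (ord ≤ 2).
h=h₀': d/dx-closure on L₀ ⇒ L.
L = (-84 - 630·x - 1632·x^2 - 2112·x^3 - 1920·x^4) + (-51 - 678·x - 2781·x^2 - 5904·x^3 - 8208·x^4 - 5760·x^5)·Dx + (11 + 62·x + 117·x^2 - 102·x^3 - 1040·x^4 - 2016·x^5 - 1280·x^6)·Dx^2  (order 2).
h: a_k = -2, -31, -159/2, -701/2, -7765/8, -26127/8, -147945/16, …
ICs: h(0) = -2, h′(0) = -31.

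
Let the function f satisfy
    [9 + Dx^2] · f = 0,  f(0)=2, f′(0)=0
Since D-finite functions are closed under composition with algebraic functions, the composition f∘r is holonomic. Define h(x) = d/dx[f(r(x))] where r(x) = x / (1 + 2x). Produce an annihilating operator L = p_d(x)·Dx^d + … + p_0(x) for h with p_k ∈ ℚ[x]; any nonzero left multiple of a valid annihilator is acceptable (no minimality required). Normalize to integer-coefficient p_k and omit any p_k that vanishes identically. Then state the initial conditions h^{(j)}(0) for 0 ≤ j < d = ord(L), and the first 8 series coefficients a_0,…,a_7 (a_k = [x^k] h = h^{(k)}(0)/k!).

f: a_k = 2, 0, -9, 0, 27/4, 0, -81/40, 0, …
f∘r: x↦r, Dx↦Dx/r' in L_f ⇒ L₀.
Differentiate: ansatz ord ≤ ord L₀ ⇒ L.
L = (33 + 96·x + 96·x^2) + (12 + 72·x + 144·x^2 + 96·x^3)·Dx + (1 + 8·x + 24·x^2 + 32·x^3 + 16·x^4)·Dx^2  (order 2).
h: a_k = 0, -18, 108, -405, 1170, -54243/20, 47061/10, -188955/56, …
ICs: h(0) = 0, h′(0) = -18.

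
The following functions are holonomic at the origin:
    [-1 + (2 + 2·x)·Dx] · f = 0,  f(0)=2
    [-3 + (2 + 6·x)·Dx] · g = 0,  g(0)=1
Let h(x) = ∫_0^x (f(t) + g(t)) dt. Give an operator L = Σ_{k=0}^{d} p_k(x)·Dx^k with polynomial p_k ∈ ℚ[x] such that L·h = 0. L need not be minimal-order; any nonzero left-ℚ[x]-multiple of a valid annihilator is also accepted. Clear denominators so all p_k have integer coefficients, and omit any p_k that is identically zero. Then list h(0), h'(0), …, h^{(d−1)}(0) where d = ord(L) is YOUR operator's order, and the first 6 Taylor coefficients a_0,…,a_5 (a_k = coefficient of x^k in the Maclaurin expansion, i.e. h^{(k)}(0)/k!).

f: a_k = 2, 1, -1/4, 1/8, -5/64, 7/128, …
g: a_k = 1, 3/2, -9/8, 27/16, -405/128, 1701/256, …
Sum ⇒ L₀ = lclm(L_f,L_g) in ℚ(x)⟨Dx⟩.
∫: right-multiply L₀ by Dx.
L = -3·Dx + (8 + 12·x)·Dx^2 + (4 + 16·x + 12·x^2)·Dx^3  (order 3).
h: a_k = 0, 3, 5/4, -11/24, 29/64, -83/128, …
ICs: h(0) = 0, h′(0) = 3, h′′(0) = 5/2.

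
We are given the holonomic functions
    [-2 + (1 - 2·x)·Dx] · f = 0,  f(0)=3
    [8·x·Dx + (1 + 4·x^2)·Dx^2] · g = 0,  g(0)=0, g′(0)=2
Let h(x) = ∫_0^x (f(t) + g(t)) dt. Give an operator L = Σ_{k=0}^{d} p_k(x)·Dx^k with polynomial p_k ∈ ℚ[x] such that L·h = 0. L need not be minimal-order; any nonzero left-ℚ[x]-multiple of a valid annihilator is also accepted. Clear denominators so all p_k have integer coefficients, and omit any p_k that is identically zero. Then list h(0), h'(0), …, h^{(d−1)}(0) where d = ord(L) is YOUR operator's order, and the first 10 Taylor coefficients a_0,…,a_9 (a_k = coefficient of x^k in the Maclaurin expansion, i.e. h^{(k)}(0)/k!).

L = (-8 + 64·x + 96·x^2)·Dx^2 + (8 - 8·x + 32·x^2 + 96·x^3)·Dx^3 + (-1 + 16·x^4)·Dx^4  (order 4).
h: a_k = 0, 3, 4, 4, 16/3, 48/5, 256/15, 192/7, 320/7, 256/3, …
ICs: h(0) = 0, h′(0) = 3, h′′(0) = 8, h′′′(0) = 24.

f: a_k = 3, 6, 12, 24, 48, 96, 192, 384, 768, 1536, …
g: a_k = 0, 2, 0, -8/3, 0, 32/5, 0, -128/7, 0, 512/9, …
Sum ⇒ L₀ = lclm(L_f,L_g) in ℚ(x)⟨Dx⟩.
∫: right-multiply L₀ by Dx.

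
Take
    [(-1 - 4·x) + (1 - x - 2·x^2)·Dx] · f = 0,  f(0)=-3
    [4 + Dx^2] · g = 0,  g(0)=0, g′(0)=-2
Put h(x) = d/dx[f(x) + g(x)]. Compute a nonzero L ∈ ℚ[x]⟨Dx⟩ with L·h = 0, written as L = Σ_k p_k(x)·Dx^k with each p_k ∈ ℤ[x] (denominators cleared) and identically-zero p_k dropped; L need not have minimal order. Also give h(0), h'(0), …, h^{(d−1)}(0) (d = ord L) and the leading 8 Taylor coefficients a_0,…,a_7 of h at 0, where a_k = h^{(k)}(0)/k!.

L = (576 + 2400·x + 5616·x^2 + 3360·x^3 + 3840·x^4 + 1152·x^5 + 768·x^6) + (-68 - 236·x + 240·x^2 + 488·x^3 + 560·x^4 + 672·x^5 + 448·x^6 + 256·x^7)·Dx + (144 + 600·x + 1404·x^2 + 840·x^3 + 960·x^4 + 288·x^5 + 192·x^6)·Dx^2 + (-17 - 59·x + 60·x^2 + 122·x^3 + 140·x^4 + 168·x^5 + 112·x^6 + 64·x^7)·Dx^3  (order 3).
h: a_k = -5, -18, -41, -132, -949/3, -774, -80317/45, -4104, …
ICs: h(0) = -5, h′(0) = -18, h′′(0) = -82.

f: a_k = -3, -3, -9, -15, -33, -63, -129, -255, …
g: a_k = 0, -2, 0, 4/3, 0, -4/15, 0, 8/315, …
f+g: L₀ = lclm(L_f,L_g), ord ≤ 1+2.
h=h₀': d/dx-closure on L₀ ⇒ L.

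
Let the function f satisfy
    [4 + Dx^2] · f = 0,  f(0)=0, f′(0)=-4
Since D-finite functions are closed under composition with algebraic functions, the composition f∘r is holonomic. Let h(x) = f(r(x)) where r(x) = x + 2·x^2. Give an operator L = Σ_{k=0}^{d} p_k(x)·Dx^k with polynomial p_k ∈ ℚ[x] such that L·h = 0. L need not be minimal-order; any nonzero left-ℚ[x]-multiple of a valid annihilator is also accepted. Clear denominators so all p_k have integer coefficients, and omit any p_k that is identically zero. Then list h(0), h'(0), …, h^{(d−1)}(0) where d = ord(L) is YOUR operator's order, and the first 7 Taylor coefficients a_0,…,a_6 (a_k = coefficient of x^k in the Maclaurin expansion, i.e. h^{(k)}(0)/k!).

L = (4 + 48·x + 192·x^2 + 256·x^3) - 4·Dx + (1 + 4·x)·Dx^2  (order 2).
h: a_k = 0, -4, -8, 8/3, 16, 472/15, 16, …
ICs: h(0) = 0, h′(0) = -4.

f: a_k = 0, -4, 0, 8/3, 0, -8/15, 0, …
Change of var in L_f (x↦r) gives L₀.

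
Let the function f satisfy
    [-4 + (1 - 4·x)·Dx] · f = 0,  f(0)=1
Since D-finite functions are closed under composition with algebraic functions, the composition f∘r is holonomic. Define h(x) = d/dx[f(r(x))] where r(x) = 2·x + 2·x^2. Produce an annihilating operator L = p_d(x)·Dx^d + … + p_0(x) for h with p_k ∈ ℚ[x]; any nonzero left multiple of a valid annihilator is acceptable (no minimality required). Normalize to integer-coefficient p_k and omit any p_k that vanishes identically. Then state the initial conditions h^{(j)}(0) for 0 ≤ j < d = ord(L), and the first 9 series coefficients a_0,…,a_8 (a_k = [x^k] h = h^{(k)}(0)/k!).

L = (18 + 48·x + 48·x^2) + (-1 + 6·x + 24·x^2 + 16·x^3)·Dx  (order 1).
h: a_k = 8, 144, 1920, 22784, 253440, 2706432, 28098560, 285769728, 2860941312, …
ICs: h(0) = 8.

f: a_k = 1, 4, 16, 64, 256, 1024, 4096, 16384, 65536, …
Substitute x→r, Dx→(1/r')Dx; clear ⇒ L₀.
h=h₀': d/dx-closure on L₀ ⇒ L.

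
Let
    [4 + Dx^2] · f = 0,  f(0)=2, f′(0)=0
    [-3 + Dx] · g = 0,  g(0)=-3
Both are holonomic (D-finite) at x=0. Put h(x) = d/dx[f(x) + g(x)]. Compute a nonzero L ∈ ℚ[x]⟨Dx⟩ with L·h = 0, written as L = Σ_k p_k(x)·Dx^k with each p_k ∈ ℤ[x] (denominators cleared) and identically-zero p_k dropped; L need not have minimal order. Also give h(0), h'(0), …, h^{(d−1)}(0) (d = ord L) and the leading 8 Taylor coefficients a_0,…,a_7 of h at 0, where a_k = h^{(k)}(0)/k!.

f: a_k = 2, 0, -4, 0, 4/3, 0, -8/45, 0, …
g: a_k = -3, -9, -27/2, -27/2, -81/8, -243/40, -243/80, -729/560, …
h₀=f+g: left-lcm gives L₀, ord ≤ 3.
Derive L from L₀ (diff closure).
L = 12 - 4·Dx + 3·Dx^2 - Dx^3  (order 3).
h: a_k = -9, -35, -81/2, -211/6, -243/8, -463/24, -729/80, -19171/5040, …
ICs: h(0) = -9, h′(0) = -35, h′′(0) = -81.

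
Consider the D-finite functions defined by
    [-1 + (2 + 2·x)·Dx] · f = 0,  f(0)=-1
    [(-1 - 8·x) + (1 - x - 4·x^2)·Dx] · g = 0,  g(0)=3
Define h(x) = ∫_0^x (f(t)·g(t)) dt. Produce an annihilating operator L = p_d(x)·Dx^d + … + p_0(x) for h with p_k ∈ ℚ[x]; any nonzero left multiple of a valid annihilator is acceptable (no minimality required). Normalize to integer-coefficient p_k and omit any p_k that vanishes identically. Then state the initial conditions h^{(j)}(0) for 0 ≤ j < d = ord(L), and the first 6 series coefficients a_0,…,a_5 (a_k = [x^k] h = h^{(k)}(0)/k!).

L = (3 + 17·x + 12·x^2)·Dx + (-2 + 10·x^2 + 8·x^3)·Dx^2  (order 2).
h: a_k = 0, -3, -9/4, -43/8, -549/64, -12633/640, …
ICs: h(0) = 0, h′(0) = -3.

f: a_k = -1, -1/2, 1/8, -1/16, 5/128, -7/256, …
g: a_k = 3, 3, 15, 27, 87, 195, …
L₀ := L_f ⊗_s L_g (sym. prod.), ord ≤ 1.
∫: right-multiply L₀ by Dx.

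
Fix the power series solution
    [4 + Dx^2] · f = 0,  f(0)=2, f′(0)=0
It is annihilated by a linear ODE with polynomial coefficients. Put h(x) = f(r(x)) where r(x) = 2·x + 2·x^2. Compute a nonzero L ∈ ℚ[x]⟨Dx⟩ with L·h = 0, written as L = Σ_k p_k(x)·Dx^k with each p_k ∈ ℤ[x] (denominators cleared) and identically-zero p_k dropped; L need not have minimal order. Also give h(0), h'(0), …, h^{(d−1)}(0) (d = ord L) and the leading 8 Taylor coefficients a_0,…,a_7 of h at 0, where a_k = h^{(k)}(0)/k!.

f: a_k = 2, 0, -4, 0, 4/3, 0, -8/45, 0, …
Substitute x→r, Dx→(1/r')Dx; clear ⇒ L₀.
L = (16 + 96·x + 192·x^2 + 128·x^3) - 2·Dx + (1 + 2·x)·Dx^2  (order 2).
h: a_k = 2, 0, -16, -32, 16/3, 256/3, 5248/45, 256/15, …
ICs: h(0) = 2, h′(0) = 0.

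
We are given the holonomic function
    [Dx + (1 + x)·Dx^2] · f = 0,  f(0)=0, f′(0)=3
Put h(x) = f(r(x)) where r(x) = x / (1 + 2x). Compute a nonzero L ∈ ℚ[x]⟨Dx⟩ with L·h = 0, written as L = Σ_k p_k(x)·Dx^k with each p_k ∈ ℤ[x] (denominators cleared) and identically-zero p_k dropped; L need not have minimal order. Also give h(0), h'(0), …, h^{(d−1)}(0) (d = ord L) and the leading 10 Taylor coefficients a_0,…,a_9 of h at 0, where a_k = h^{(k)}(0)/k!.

L = (5 + 12·x)·Dx + (1 + 5·x + 6·x^2)·Dx^2  (order 2).
h: a_k = 0, 3, -15/2, 19, -195/4, 633/5, -665/2, 6177/7, -18915/8, 19171/3, …
ICs: h(0) = 0, h′(0) = 3.

f: a_k = 0, 3, -3/2, 1, -3/4, 3/5, -1/2, 3/7, -3/8, 1/3, …
f∘r: x↦r, Dx↦Dx/r' in L_f ⇒ L₀.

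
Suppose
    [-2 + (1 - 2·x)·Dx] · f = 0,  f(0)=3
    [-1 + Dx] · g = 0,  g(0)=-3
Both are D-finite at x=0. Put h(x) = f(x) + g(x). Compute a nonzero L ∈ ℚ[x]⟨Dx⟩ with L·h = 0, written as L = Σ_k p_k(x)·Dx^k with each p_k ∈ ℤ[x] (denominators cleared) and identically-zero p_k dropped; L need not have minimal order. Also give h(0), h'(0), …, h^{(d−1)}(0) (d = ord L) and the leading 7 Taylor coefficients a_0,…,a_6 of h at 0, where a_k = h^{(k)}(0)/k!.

L = (-6 - 4·x) + (7 + 4·x - 4·x^2)·Dx + (-1 + 4·x^2)·Dx^2  (order 2).
h: a_k = 0, 3, 21/2, 47/2, 383/8, 3839/40, 46079/240, …
ICs: h(0) = 0, h′(0) = 3.

f: a_k = 3, 6, 12, 24, 48, 96, 192, …
g: a_k = -3, -3, -3/2, -1/2, -1/8, -1/40, -1/240, …
L₀ := lclm(L_f,L_g); ord L₀ ≤ 1+1.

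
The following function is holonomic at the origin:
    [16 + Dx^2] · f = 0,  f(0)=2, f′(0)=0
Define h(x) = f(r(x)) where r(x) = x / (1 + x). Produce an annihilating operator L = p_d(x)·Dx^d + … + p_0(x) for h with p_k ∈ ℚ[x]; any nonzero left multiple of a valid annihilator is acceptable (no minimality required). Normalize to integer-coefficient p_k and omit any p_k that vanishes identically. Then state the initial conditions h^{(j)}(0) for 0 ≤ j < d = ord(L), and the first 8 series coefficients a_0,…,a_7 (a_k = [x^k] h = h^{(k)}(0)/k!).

L = 16 + (2 + 6·x + 6·x^2 + 2·x^3)·Dx + (1 + 4·x + 6·x^2 + 4·x^3 + x^4)·Dx^2  (order 2).
h: a_k = 2, 0, -16, 32, -80/3, -64/3, 5488/45, -1312/5, …
ICs: h(0) = 2, h′(0) = 0.

f: a_k = 2, 0, -16, 0, 64/3, 0, -512/45, 0, …
Change of var in L_f (x↦r) gives L₀.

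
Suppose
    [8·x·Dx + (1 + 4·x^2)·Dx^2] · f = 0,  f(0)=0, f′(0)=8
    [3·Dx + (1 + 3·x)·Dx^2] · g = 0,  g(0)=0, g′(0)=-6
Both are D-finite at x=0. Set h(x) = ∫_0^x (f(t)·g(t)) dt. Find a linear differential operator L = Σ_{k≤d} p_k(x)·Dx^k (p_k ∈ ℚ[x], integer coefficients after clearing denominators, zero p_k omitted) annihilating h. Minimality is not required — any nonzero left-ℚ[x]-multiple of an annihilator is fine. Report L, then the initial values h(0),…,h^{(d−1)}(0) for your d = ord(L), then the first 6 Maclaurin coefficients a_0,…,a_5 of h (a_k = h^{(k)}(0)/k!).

f: a_k = 0, 8, 0, -32/3, 0, 128/5, …
g: a_k = 0, -6, 9, -18, 81/2, -486/5, …
Product ⇒ symmetric product L₀, ord ≤ 4.
∫: right-multiply L₀ by Dx.
L = (1632 + 8496·x + 23040·x^2 + 110016·x^3 + 207360·x^4 + 269568·x^5 + 82944·x^7)·Dx^2 + (418 + 6672·x + 44112·x^2 + 151488·x^3 + 393984·x^4 + 642816·x^5 + 725760·x^6 + 82944·x^7 + 290304·x^8)·Dx^3 + (204 + 1844·x + 12096·x^2 + 47408·x^3 + 122880·x^4 + 240192·x^5 + 331776·x^6 + 361728·x^7 + 82944·x^8 + 165888·x^9)·Dx^4 + (25 + 246·x + 1217·x^2 + 4128·x^3 + 10624·x^4 + 22080·x^5 + 34272·x^6 + 41472·x^7 + 43776·x^8 + 13824·x^9 + 20736·x^10)·Dx^5  (order 5).
h: a_k = 0, 0, 0, -16, 18, -16, …
ICs: h(0) = 0, h′(0) = 0, h′′(0) = 0, h′′′(0) = -96, h′′′′(0) = 432.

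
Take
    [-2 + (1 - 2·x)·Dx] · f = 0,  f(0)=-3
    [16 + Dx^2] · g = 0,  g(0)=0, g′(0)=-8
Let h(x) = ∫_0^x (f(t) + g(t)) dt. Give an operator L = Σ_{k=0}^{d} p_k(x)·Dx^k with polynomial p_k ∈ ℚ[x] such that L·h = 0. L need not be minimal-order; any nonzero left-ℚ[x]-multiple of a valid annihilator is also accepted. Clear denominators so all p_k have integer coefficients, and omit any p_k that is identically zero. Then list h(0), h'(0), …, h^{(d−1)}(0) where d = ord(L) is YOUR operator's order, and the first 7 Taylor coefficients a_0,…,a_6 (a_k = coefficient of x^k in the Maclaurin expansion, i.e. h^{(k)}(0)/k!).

f: a_k = -3, -6, -12, -24, -48, -96, -192, …
g: a_k = 0, -8, 0, 64/3, 0, -256/15, 0, …
Sum ⇒ L₀ = lclm(L_f,L_g) in ℚ(x)⟨Dx⟩.
h=∫h₀ ⇒ L = L₀·Dx.
L = (160 - 256·x + 256·x^2)·Dx + (-48 + 224·x - 384·x^2 + 256·x^3)·Dx^2 + (10 - 16·x + 16·x^2)·Dx^3 + (-3 + 14·x - 24·x^2 + 16·x^3)·Dx^4  (order 4).
h: a_k = 0, -3, -7, -4, -2/3, -48/5, -848/45, …
ICs: h(0) = 0, h′(0) = -3, h′′(0) = -14, h′′′(0) = -24.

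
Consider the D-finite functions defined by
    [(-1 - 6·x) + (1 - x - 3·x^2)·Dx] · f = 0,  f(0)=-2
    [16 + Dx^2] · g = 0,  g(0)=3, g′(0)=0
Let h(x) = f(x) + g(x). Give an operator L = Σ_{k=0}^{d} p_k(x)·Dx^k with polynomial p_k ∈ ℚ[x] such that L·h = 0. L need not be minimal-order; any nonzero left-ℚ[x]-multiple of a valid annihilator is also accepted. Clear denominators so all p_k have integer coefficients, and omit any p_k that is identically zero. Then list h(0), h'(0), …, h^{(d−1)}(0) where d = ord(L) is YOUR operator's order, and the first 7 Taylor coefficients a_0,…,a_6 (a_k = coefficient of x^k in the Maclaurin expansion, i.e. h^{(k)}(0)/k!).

L = (464 + 2816·x + 416·x^2 + 2112·x^3 + 5760·x^4 + 6912·x^5) + (-192 + 304·x + 672·x^2 - 1312·x^3 - 1008·x^4 + 3456·x^5 + 3456·x^6)·Dx + (29 + 176·x + 26·x^2 + 132·x^3 + 360·x^4 + 432·x^5)·Dx^2 + (-12 + 19·x + 42·x^2 - 82·x^3 - 63·x^4 + 216·x^5 + 216·x^6)·Dx^3  (order 3).
h: a_k = 1, -2, -32, -14, -6, -80, -3166/15, …
ICs: h(0) = 1, h′(0) = -2, h′′(0) = -64.

f: a_k = -2, -2, -8, -14, -38, -80, -194, …
g: a_k = 3, 0, -24, 0, 32, 0, -256/15, …
f+g: L₀ = lclm(L_f,L_g), ord ≤ 1+2.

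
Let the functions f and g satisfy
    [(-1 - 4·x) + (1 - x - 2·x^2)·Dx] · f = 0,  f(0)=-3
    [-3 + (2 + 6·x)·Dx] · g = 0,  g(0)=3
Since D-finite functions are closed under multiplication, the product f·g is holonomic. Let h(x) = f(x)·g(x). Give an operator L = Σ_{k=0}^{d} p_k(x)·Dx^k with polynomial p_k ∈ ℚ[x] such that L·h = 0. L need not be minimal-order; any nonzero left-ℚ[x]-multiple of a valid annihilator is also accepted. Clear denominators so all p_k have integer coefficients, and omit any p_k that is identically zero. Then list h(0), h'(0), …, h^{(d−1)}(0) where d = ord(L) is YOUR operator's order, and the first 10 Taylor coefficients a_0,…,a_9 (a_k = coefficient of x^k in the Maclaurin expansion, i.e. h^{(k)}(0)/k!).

L = (5 + 11·x + 18·x^2) + (-2 - 4·x + 10·x^2 + 12·x^3)·Dx  (order 1).
h: a_k = -9, -45/2, -243/8, -1449/16, -15723/128, -93123/256, -486279/1024, -3112065/2048, -55582875/32768, -436998015/65536, …
ICs: h(0) = -9.

f: a_k = -3, -3, -9, -15, -33, -63, -129, -255, -513, -1023, …
g: a_k = 3, 9/2, -27/8, 81/16, -1215/128, 5103/256, -45927/1024, 216513/2048, -8444007/32768, 42220035/65536, …
Sym-product of L_f,L_g gives L₀ (≤ ord 1).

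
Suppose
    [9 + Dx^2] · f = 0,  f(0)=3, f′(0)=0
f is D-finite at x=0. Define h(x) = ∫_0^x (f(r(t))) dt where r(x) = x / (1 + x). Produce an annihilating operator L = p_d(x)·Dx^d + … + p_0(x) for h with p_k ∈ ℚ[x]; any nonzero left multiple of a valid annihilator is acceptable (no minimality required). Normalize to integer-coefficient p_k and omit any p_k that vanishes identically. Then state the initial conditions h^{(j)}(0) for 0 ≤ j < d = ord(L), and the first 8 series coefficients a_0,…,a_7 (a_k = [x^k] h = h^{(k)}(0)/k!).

L = 9·Dx + (2 + 6·x + 6·x^2 + 2·x^3)·Dx^2 + (1 + 4·x + 6·x^2 + 4·x^3 + x^4)·Dx^3  (order 3).
h: a_k = 0, 3, 0, -9/2, 27/4, -243/40, 9/4, 351/80, …
ICs: h(0) = 0, h′(0) = 3, h′′(0) = 0.

f: a_k = 3, 0, -27/2, 0, 81/8, 0, -243/80, 0, …
L₀ from L_f via x↦r, Dx↦r'^{-1}Dx.
Integrate: L := L₀·Dx.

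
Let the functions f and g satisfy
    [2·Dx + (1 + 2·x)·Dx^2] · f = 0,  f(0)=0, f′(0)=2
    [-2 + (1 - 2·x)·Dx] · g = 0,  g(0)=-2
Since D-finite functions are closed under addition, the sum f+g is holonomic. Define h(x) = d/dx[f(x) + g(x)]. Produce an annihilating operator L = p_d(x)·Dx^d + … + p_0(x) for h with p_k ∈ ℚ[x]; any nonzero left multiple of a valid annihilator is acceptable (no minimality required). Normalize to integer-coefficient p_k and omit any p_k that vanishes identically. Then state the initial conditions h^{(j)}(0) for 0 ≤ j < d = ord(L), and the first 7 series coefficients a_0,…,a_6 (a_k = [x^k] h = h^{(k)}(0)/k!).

f: a_k = 0, 2, -2, 8/3, -4, 32/5, -32/3, …
g: a_k = -2, -4, -8, -16, -32, -64, -128, …
Weyl lclm of L_f,L_g ⇒ L₀ (ord ≤ 3).
h₀' ⇒ L via d/dx closure of L₀.
L = (-40 - 16·x) + (-8 - 64·x - 32·x^2)·Dx + (3 + 2·x - 12·x^2 - 8·x^3)·Dx^2  (order 2).
h: a_k = -2, -20, -40, -144, -288, -832, -1664, …
ICs: h(0) = -2, h′(0) = -20.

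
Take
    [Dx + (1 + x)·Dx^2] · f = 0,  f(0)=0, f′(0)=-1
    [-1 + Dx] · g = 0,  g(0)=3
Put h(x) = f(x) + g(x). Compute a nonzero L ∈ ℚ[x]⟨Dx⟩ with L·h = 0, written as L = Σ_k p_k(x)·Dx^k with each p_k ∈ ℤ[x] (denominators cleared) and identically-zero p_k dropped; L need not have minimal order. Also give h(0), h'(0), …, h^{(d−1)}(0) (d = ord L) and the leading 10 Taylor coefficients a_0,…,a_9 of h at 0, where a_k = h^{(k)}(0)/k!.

L = (-3 - x)·Dx + (1 - 2·x - x^2)·Dx^2 + (2 + 3·x + x^2)·Dx^3  (order 3).
h: a_k = 3, 2, 2, 1/6, 3/8, -7/40, 41/240, -239/1680, 1681/13440, -13439/120960, …
ICs: h(0) = 3, h′(0) = 2, h′′(0) = 4.

f: a_k = 0, -1, 1/2, -1/3, 1/4, -1/5, 1/6, -1/7, 1/8, -1/9, …
g: a_k = 3, 3, 3/2, 1/2, 1/8, 1/40, 1/240, 1/1680, 1/13440, 1/120960, …
Sum ⇒ L₀ = lclm(L_f,L_g) in ℚ(x)⟨Dx⟩.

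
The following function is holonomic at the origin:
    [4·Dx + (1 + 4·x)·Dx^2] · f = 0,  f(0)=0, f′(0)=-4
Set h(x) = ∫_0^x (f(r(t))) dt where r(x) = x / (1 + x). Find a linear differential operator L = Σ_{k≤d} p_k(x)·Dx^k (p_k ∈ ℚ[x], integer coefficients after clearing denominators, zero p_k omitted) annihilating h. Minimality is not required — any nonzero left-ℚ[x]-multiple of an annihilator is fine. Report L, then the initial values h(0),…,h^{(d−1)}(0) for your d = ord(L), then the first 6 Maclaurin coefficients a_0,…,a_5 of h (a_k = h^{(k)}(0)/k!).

f: a_k = 0, -4, 8, -64/3, 64, -1024/5, …
L₀ from L_f via x↦r, Dx↦r'^{-1}Dx.
h=∫₀ˣh₀: take L = L₀·Dx.
L = (6 + 10·x)·Dx^2 + (1 + 6·x + 5·x^2)·Dx^3  (order 3).
h: a_k = 0, 0, -2, 4, -31/3, 156/5, …
ICs: h(0) = 0, h′(0) = 0, h′′(0) = -4.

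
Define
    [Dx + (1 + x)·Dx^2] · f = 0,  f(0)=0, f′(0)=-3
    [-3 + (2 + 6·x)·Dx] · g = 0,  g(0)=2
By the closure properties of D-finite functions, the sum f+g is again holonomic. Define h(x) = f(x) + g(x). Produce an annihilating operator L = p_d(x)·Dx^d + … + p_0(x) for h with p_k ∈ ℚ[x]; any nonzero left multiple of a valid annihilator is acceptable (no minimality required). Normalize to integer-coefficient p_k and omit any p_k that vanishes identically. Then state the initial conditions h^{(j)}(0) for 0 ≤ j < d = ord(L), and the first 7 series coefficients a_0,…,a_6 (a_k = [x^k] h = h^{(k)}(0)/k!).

f: a_k = 0, -3, 3/2, -1, 3/4, -3/5, 1/2, …
g: a_k = 2, 3, -9/4, 27/8, -405/64, 1701/128, -15309/512, …
Weyl lclm of L_f,L_g ⇒ L₀ (ord ≤ 3).
L = (-15 + 9·x)·Dx + (-19 - 6·x + 45·x^2)·Dx^2 + (-2 - 2·x + 18·x^2 + 18·x^3)·Dx^3  (order 3).
h: a_k = 2, 0, -3/4, 19/8, -357/64, 8121/640, -15053/512, …
ICs: h(0) = 2, h′(0) = 0, h′′(0) = -3/2.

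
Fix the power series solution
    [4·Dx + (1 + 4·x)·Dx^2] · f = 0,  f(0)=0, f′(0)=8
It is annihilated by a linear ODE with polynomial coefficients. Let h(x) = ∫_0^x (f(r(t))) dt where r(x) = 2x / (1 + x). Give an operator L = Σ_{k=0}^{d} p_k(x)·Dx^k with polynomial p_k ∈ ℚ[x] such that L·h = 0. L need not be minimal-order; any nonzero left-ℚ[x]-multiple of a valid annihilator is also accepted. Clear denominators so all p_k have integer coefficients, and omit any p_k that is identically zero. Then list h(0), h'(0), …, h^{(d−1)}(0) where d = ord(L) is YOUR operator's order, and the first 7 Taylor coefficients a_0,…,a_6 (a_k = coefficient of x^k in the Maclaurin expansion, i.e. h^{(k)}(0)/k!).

L = (10 + 18·x)·Dx^2 + (1 + 10·x + 9·x^2)·Dx^3  (order 3).
h: a_k = 0, 0, 8, -80/3, 364/3, -656, 59048/15, …
ICs: h(0) = 0, h′(0) = 0, h′′(0) = 16.

f: a_k = 0, 8, -16, 128/3, -128, 2048/5, -4096/3, …
L₀ from L_f via x↦r, Dx↦r'^{-1}Dx.
h=∫h₀ ⇒ L = L₀·Dx.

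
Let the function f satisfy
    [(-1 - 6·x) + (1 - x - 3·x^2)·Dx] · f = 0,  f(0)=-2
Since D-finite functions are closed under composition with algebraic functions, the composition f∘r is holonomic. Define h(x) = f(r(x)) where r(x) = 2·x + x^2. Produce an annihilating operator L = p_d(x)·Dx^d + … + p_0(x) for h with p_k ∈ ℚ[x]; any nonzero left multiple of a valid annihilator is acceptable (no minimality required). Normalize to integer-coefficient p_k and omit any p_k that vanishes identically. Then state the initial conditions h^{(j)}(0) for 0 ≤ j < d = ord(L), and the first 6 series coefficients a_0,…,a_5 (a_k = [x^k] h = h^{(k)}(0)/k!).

L = (2 + 26·x + 36·x^2 + 12·x^3) + (-1 + 2·x + 13·x^2 + 12·x^3 + 3·x^4)·Dx  (order 1).
h: a_k = -2, -4, -34, -144, -784, -3860, …
ICs: h(0) = -2.

f: a_k = -2, -2, -8, -14, -38, -80, …
f∘r: x↦r, Dx↦Dx/r' in L_f ⇒ L₀.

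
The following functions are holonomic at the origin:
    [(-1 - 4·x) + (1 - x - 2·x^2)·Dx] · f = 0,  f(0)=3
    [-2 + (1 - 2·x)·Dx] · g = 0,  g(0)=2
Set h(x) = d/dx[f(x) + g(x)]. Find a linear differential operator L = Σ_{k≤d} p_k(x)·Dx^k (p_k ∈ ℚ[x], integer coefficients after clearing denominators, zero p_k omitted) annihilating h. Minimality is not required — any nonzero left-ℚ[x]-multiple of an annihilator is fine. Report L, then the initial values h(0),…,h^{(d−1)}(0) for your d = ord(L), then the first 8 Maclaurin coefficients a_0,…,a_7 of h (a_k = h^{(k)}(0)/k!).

L = 12 + (3 + 12·x)·Dx + (-1 + x + 2·x^2)·Dx^2  (order 2).
h: a_k = 7, 34, 93, 260, 635, 1542, 3577, 8200, …
ICs: h(0) = 7, h′(0) = 34.

f: a_k = 3, 3, 9, 15, 33, 63, 129, 255, …
g: a_k = 2, 4, 8, 16, 32, 64, 128, 256, …
h₀=f+g: left-lcm gives L₀, ord ≤ 2.
h=h₀': d/dx-closure on L₀ ⇒ L.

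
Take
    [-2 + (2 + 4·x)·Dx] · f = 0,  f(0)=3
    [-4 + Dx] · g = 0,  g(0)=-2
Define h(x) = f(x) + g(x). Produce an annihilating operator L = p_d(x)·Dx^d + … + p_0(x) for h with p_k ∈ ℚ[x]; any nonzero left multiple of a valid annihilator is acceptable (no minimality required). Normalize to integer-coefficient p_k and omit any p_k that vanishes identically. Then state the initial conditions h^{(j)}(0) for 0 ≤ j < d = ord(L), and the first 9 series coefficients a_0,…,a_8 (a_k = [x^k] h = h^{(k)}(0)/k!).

f: a_k = 3, 3, -3/2, 3/2, -15/8, 21/8, -63/16, 99/16, -1287/128, …
g: a_k = -2, -8, -16, -64/3, -64/3, -256/15, -512/45, -2048/315, -1024/315, …
L₀ := lclm(L_f,L_g); ord L₀ ≤ 1+1.
L = (20 + 32·x) + (-17 - 64·x - 64·x^2)·Dx + (3 + 14·x + 16·x^2)·Dx^2  (order 2).
h: a_k = 1, -5, -35/2, -119/6, -557/24, -1733/120, -11027/720, -1583/5040, -536477/40320, …
ICs: h(0) = 1, h′(0) = -5.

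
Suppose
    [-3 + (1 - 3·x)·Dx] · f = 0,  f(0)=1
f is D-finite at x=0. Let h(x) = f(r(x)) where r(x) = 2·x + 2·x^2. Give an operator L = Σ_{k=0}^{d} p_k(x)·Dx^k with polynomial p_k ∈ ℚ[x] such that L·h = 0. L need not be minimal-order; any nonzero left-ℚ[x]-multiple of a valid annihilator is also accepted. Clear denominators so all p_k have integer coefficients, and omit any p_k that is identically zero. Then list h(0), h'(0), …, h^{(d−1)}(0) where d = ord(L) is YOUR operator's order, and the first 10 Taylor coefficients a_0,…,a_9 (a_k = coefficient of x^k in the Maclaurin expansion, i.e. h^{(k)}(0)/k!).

L = (6 + 12·x) + (-1 + 6·x + 6·x^2)·Dx  (order 1).
h: a_k = 1, 6, 42, 288, 1980, 13608, 93528, 642816, 4418064, 30365280, …
ICs: h(0) = 1.

f: a_k = 1, 3, 9, 27, 81, 243, 729, 2187, 6561, 19683, …
f∘r: x↦r, Dx↦Dx/r' in L_f ⇒ L₀.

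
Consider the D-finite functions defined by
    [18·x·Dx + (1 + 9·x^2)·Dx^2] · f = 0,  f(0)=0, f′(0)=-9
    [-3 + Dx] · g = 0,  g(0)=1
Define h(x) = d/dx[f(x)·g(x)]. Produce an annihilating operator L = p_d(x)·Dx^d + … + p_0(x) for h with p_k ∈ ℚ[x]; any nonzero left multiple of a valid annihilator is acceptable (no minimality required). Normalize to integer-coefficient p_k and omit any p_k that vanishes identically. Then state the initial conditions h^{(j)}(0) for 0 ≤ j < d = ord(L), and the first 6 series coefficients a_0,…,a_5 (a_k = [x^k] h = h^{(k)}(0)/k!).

L = (9 + 135·x - 243·x^2 + 243·x^3) + (-54·x + 108·x^2 - 162·x^3)·Dx + (-1 + 3·x - 9·x^2 + 27·x^3)·Dx^2  (order 2).
h: a_k = -9, -54, -81/2, 162, -2187/8, -8019/4, …
ICs: h(0) = -9, h′(0) = -54.

f: a_k = 0, -9, 0, 27, 0, -729/5, …
g: a_k = 1, 3, 9/2, 9/2, 27/8, 81/40, …
Product ⇒ symmetric product L₀, ord ≤ 2.
Derive L from L₀ (diff closure).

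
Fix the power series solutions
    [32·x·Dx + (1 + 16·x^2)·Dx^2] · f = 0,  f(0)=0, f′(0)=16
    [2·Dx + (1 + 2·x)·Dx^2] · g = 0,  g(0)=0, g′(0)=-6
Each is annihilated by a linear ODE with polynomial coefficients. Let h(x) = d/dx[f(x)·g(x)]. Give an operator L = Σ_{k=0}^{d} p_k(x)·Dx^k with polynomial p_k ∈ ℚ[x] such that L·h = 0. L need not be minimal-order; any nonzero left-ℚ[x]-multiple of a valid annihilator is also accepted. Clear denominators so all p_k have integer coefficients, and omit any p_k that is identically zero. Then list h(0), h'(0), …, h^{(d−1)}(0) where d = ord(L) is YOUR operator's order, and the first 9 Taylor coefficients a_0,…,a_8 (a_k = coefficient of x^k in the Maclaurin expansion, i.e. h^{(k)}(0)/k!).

L = (2304 + 8960·x + 114688·x^2 + 552960·x^3 + 983040·x^4 + 851968·x^5 + 1048576·x^7) + (1032 + 14720·x + 111872·x^2 + 616448·x^3 + 1884160·x^4 + 3047424·x^5 + 2293760·x^6 + 1572864·x^7 + 3670016·x^8)·Dx + (72 + 2512·x + 19968·x^2 + 99072·x^3 + 393216·x^4 + 1019904·x^5 + 1572864·x^6 + 1376256·x^7 + 1572864·x^8 + 2097152·x^9)·Dx^2 + (17 + 132·x + 964·x^2 + 4864·x^3 + 18432·x^4 + 55296·x^5 + 129024·x^6 + 196608·x^7 + 196608·x^8 + 262144·x^9 + 262144·x^10)·Dx^3  (order 3).
h: a_k = 0, -192, 288, 1536, -1600, -136192/5, 154112/5, 2015232/5, -14974464/35, …
ICs: h(0) = 0, h′(0) = -192, h′′(0) = 576.

f: a_k = 0, 16, 0, -256/3, 0, 4096/5, 0, -65536/7, 0, …
g: a_k = 0, -6, 6, -8, 12, -96/5, 32, -384/7, 96, …
Product ⇒ symmetric product L₀, ord ≤ 4.
h₀' ⇒ L via d/dx closure of L₀.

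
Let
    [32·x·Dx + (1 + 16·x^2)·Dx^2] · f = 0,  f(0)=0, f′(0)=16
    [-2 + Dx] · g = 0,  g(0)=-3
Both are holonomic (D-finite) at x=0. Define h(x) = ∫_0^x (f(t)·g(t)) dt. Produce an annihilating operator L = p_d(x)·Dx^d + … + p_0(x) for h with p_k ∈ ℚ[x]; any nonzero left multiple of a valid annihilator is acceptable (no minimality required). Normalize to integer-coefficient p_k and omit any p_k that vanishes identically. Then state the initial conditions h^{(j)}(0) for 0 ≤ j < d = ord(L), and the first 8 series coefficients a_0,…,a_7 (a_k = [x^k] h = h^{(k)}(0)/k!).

L = (4 - 64·x + 64·x^2)·Dx + (-4 + 32·x - 64·x^2)·Dx^2 + (1 + 16·x^2)·Dx^3  (order 3).
h: a_k = 0, 0, -24, -32, 40, 448/5, -1648/5, -13760/21, …
ICs: h(0) = 0, h′(0) = 0, h′′(0) = -48.

f: a_k = 0, 16, 0, -256/3, 0, 4096/5, 0, -65536/7, …
g: a_k = -3, -6, -6, -4, -2, -4/5, -4/15, -8/105, …
h₀=f·g: eliminate ⇒ L₀, order ≤ 2·1.
Integrate: L := L₀·Dx.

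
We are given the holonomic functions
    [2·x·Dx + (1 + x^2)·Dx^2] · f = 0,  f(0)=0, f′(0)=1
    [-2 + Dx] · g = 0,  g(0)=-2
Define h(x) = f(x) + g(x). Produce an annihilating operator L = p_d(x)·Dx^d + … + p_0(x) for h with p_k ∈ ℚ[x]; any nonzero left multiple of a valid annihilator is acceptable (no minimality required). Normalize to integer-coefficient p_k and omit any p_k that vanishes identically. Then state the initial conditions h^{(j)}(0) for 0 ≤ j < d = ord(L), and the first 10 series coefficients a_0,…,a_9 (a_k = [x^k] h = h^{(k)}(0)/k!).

f: a_k = 0, 1, 0, -1/3, 0, 1/5, 0, -1/7, 0, 1/9, …
g: a_k = -2, -4, -4, -8/3, -4/3, -8/15, -8/45, -16/315, -4/315, -8/2835, …
f+g: L₀ = lclm(L_f,L_g), ord ≤ 2+1.
L = (2 - 4·x - 6·x^2 - 4·x^3)·Dx + (-3 - x^2 - 2·x^4)·Dx^2 + (1 + x + 2·x^2 + x^3 + x^4)·Dx^3  (order 3).
h: a_k = -2, -3, -4, -3, -4/3, -1/3, -8/45, -61/315, -4/315, 307/2835, …
ICs: h(0) = -2, h′(0) = -3, h′′(0) = -8.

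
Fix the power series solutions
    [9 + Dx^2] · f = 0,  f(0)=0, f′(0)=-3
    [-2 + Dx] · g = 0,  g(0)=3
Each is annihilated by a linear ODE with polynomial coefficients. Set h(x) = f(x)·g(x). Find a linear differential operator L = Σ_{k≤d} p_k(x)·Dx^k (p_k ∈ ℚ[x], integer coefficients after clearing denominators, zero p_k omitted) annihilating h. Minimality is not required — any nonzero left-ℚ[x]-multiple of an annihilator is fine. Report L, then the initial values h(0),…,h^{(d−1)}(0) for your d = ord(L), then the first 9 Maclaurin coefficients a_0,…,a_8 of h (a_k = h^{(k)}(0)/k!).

L = 13 - 4·Dx + Dx^2  (order 2).
h: a_k = 0, -9, -18, -9/2, 15, 597/40, 69/20, -1483/560, -17/8, …
ICs: h(0) = 0, h′(0) = -9.

f: a_k = 0, -3, 0, 9/2, 0, -81/40, 0, 243/560, 0, …
g: a_k = 3, 6, 6, 4, 2, 4/5, 4/15, 8/105, 2/105, …
f·g: L₀ = L_f ⊗_s L_g, ord ≤ 2·1.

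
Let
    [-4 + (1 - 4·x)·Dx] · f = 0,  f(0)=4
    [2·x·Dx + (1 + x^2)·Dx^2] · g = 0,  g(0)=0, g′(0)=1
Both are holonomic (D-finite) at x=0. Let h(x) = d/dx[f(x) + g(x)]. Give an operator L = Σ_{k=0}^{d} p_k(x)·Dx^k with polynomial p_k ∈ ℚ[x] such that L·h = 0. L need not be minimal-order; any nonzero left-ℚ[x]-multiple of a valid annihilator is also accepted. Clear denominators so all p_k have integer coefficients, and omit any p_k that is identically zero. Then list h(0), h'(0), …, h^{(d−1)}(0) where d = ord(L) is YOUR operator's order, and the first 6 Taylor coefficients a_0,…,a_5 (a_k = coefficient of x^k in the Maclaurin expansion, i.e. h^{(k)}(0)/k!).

f: a_k = 4, 16, 64, 256, 1024, 4096, …
g: a_k = 0, 1, 0, -1/3, 0, 1/5, …
L₀ := lclm(L_f,L_g); ord L₀ ≤ 1+2.
Derive L from L₀ (diff closure).
L = (-8 + 128·x + 24·x^2) + (49 - 8·x + 109·x^2 + 24·x^3)·Dx + (-4 + 15·x + 15·x^3 + 4·x^4)·Dx^2  (order 2).
h: a_k = 17, 128, 767, 4096, 20481, 98304, …
ICs: h(0) = 17, h′(0) = 128.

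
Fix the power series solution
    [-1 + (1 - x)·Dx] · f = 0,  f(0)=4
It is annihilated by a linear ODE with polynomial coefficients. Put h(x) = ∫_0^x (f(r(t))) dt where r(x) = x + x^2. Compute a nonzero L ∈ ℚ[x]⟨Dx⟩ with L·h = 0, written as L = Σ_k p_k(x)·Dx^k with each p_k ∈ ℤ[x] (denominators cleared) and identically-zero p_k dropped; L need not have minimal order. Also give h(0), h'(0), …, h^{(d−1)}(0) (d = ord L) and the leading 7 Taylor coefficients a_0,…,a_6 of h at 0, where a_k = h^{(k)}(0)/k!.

L = (1 + 2·x)·Dx + (-1 + x + x^2)·Dx^2  (order 2).
h: a_k = 0, 4, 2, 8/3, 3, 4, 16/3, …
ICs: h(0) = 0, h′(0) = 4.

f: a_k = 4, 4, 4, 4, 4, 4, 4, …
h₀=f(r): pull back L_f along r ⇒ L₀.
h=∫₀ˣh₀: take L = L₀·Dx.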